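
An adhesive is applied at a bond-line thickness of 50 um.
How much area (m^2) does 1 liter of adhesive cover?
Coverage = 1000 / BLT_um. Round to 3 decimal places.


Coverage = 1000 / 50 = 20.000 m^2

20.000


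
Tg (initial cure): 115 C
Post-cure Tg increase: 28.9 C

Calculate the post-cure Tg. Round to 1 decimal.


Post-cure Tg = 115 + 28.9 = 143.9 C

143.9


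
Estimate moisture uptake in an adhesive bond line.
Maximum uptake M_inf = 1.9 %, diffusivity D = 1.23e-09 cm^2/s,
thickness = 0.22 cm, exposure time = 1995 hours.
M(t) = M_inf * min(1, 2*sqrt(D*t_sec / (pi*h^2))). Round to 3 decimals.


Convert time: 1995 h = 7182000 s
ratio = min(1, 2*sqrt(1.23e-09*7182000/(pi*0.22^2)))
= 0.482067
M(t) = 1.9 * 0.482067 = 0.916%

0.916


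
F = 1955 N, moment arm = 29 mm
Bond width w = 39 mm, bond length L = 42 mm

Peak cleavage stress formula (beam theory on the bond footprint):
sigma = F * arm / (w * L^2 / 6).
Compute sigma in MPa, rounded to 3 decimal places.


sigma = (1955 * 29) / (39 * 1764 / 6)
= 56695 * 6 / 68796
= 340170 / 68796
= 4.945 MPa

4.945


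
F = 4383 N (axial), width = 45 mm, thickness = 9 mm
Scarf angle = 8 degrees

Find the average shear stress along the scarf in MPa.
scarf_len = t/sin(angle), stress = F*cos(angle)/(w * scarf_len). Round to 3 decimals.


scarf_len = 9/sin(8 deg) = 64.6677
cos(8 deg) = 0.990268
stress = 4383*0.990268/(45*64.6677) = 1.492 MPa

1.492


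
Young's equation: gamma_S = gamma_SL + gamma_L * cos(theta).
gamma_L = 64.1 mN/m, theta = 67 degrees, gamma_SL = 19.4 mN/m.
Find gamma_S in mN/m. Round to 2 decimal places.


cos(67 deg) = 0.390731
gamma_S = 19.4 + 64.1 * 0.390731
= 44.45 mN/m

44.45


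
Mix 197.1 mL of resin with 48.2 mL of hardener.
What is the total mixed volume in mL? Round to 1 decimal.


Total = 197.1 + 48.2 = 245.3 mL

245.3


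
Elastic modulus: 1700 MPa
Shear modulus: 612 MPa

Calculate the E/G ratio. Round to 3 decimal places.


E / G = 1700 / 612 = 2.778

2.778


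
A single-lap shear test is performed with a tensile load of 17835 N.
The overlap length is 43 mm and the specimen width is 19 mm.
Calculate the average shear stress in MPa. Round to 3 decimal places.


Shear stress = F / (overlap * width)
= 17835 / (43 * 19)
= 17835 / 817
= 21.830 MPa

21.830


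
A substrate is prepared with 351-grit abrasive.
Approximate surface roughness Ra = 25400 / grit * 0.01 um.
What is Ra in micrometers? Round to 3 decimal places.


Ra = 25400 / 351 * 0.01 = 0.724 um

0.724


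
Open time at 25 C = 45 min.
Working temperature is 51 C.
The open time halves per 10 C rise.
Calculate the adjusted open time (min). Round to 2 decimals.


factor = 2^((51 - 25) / 10) = 6.0629
ot = 45 / 6.0629 = 7.42 min

7.42


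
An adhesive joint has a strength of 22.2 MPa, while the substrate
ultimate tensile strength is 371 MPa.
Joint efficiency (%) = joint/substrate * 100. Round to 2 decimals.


Efficiency = 22.2 / 371 * 100
= 5.98%

5.98


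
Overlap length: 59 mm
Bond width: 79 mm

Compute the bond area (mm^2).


Bond area = 59 * 79 = 4661 mm^2

4661


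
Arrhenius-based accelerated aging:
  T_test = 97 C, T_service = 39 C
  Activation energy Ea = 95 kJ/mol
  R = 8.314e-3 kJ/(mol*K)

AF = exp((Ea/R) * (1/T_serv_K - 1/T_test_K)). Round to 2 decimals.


T_test_K = 370.15, T_serv_K = 312.15
AF = exp((95/8.314e-3) * (1/312.15 - 1/370.15))
= 309.79

309.79


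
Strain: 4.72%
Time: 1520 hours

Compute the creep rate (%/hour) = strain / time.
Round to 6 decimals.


Creep rate = 4.72 / 1520
= 0.003105 %/h

0.003105


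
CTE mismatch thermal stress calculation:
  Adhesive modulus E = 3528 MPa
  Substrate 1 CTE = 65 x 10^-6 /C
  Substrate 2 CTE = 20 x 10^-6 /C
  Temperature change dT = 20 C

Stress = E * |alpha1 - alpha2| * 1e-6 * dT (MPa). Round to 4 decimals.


delta_alpha = |65 - 20| = 45 x 10^-6/C
Stress = 3528 * 45e-6 * 20
= 3.1752 MPa

3.1752


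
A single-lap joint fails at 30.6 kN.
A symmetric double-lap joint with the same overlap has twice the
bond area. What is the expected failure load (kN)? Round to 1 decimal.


Double-lap load = 2 * 30.6 = 61.2 kN

61.2


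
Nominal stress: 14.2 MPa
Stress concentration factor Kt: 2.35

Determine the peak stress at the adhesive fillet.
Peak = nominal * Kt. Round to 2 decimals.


Peak stress = 14.2 * 2.35
= 33.37 MPa

33.37


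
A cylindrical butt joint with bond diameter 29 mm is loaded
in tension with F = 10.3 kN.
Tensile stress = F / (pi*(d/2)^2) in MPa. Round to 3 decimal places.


Area = pi * (29/2)^2 = 660.5199 mm^2
Stress = 10.3*1000 / 660.5199
= 15.594 MPa

15.594


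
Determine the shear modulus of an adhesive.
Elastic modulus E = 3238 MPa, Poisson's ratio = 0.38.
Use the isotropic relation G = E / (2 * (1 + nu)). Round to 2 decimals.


G = 3238 / (2*(1+0.38)) = 3238 / 2.76
= 1173.19 MPa

1173.19


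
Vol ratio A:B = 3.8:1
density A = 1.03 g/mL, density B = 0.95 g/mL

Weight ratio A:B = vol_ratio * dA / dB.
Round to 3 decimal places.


Weight ratio = 3.8 * 1.03 / 0.95
= 4.120

4.120


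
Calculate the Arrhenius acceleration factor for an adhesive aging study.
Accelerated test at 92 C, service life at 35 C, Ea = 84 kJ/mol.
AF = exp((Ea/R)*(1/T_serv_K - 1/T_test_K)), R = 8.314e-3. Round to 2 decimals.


T_test = 365.15 K, T_serv = 308.15 K
Ea/R = 84 / 0.008314 = 10103.44
AF = exp(10103.44 * (1/308.15 - 1/365.15))
= 167.02

167.02


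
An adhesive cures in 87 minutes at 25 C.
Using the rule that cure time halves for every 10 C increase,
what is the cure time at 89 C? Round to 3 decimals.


Factor = 2^((89 - 25) / 10) = 84.4485
Cure time = 87 / 84.4485
= 1.030 minutes

1.030


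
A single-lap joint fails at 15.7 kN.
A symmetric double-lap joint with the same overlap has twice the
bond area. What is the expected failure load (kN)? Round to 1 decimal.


Double-lap load = 2 * 15.7 = 31.4 kN

31.4


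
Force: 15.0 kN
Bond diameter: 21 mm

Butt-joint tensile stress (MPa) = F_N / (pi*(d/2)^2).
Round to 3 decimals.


F_N = 15.0 * 1000 = 15000.0 N
A = pi*(10.5)^2 = 346.3606 mm^2
stress = 15000.0 / 346.3606 = 43.307 MPa

43.307


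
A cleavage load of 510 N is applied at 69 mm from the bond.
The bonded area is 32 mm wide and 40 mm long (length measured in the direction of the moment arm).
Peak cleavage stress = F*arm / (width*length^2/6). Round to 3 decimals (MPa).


Moment = 510 * 69 = 35190 N*mm
Section modulus = 32 * 1600 / 6 = 51200 / 6 mm^3
Stress = 35190 / (51200 / 6) = 211140 / 51200
= 4.124 MPa

4.124


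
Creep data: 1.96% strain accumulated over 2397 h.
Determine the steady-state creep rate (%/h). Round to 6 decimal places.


Rate = 1.96 / 2397 = 0.000818 %/h

0.000818


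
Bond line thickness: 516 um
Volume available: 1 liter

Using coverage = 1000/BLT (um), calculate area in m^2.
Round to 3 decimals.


1 L = 1e6 mm^3, thickness = 516 um = 0.516 mm
Area = 1e6 / 0.516 mm^2 = (1e6 / 0.516) / 1e6 m^2 = 1000 / 516 m^2
= 1.938 m^2

1.938


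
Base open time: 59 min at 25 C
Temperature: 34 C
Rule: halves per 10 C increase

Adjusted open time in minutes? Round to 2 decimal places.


Acceleration = 2^((34-25)/10) = 1.8661
Open time = 59 / 1.8661 = 31.62 min

31.62


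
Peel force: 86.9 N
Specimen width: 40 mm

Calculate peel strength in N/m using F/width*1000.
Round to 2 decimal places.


Peel strength = 86.9 / 40 * 1000 = 2172.50 N/m

2172.50


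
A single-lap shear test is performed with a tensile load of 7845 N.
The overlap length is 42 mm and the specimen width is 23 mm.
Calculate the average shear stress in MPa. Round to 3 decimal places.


Shear stress = F / (overlap * width)
= 7845 / (42 * 23)
= 7845 / 966
= 8.121 MPa

8.121


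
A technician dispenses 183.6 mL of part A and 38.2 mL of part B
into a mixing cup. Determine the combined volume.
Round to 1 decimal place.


Combined volume = 183.6 + 38.2
= 221.8 mL

221.8


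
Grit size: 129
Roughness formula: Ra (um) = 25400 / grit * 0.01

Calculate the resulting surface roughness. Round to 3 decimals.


Ra = 25400 / 129 * 0.01
= 1.969 um

1.969


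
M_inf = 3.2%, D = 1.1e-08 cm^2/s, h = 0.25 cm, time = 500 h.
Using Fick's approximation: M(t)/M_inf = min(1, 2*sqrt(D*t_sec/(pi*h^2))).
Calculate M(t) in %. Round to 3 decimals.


t = 1800000 s
ratio = min(1, 2*sqrt(1.1e-08*1800000/(pi*0.0625)))
= 0.635108
M(t) = 3.2 * 0.635108 = 2.032%

2.032


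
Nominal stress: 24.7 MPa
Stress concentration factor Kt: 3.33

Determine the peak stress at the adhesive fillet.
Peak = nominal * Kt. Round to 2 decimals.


Peak stress = 24.7 * 3.33
= 82.25 MPa

82.25


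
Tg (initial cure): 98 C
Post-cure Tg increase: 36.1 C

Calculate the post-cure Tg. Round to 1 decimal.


Post-cure Tg = 98 + 36.1 = 134.1 C

134.1


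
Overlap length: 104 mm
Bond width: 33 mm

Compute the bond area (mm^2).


Bond area = 104 * 33 = 3432 mm^2

3432


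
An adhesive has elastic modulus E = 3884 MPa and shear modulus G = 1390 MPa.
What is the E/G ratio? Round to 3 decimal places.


E/G = 3884 / 1390 = 2.794

2.794


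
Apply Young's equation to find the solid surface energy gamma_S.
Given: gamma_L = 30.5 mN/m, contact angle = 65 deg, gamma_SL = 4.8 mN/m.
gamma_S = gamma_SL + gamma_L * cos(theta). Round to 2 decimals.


theta_rad = 65 * pi/180 = 1.134464
gamma_S = 4.8 + 30.5 * cos(1.134464)
= 17.69 mN/m

17.69


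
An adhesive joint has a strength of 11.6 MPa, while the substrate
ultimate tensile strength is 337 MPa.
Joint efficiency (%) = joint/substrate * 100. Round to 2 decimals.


Efficiency = 11.6 / 337 * 100
= 3.44%

3.44


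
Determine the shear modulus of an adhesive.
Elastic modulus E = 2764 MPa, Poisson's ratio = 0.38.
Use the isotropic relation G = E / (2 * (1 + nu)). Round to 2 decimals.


G = 2764 / (2*(1+0.38)) = 2764 / 2.76
= 1001.45 MPa

1001.45


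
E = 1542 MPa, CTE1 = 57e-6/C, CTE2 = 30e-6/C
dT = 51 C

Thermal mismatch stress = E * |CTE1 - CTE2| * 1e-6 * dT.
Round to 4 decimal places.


= 1542 * 27e-6 * 51
= 2.1233 MPa

2.1233


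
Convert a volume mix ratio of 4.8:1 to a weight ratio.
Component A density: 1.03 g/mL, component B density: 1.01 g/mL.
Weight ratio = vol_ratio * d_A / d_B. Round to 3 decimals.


= 4.8 * 1.03 / 1.01 = 4.895

4.895


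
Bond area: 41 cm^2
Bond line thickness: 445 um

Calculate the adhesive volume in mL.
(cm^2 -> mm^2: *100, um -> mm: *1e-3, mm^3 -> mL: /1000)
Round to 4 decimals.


V = 41*100 * 445*1e-3 / 1000
= 1.8245 mL

1.8245


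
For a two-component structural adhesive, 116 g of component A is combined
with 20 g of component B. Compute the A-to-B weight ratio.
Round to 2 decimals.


Weight ratio A:B = 116 / 20
= 5.80

5.80


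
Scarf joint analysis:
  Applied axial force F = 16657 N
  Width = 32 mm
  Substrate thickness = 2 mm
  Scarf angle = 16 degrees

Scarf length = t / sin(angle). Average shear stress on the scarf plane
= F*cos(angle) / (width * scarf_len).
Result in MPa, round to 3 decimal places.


Scarf length = 2 / sin(16 deg) = 7.2559 mm
cos(16 deg) = 0.961262
Shear = 16657 * 0.961262 / (32 * 7.2559)
= 68.960 MPa

68.960


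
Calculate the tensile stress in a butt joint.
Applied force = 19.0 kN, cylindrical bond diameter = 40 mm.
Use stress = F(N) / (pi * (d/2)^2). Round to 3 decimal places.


A = pi * 20.0^2 = 1256.6371 mm^2
sigma = 19000.0 / 1256.6371 = 15.120 MPa

15.120


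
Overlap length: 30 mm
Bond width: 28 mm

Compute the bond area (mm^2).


Bond area = 30 * 28 = 840 mm^2

840


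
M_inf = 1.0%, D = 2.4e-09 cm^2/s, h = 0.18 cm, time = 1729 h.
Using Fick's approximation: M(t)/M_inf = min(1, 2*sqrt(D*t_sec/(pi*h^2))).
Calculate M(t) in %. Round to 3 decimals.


t = 6224400 s
ratio = min(1, 2*sqrt(2.4e-09*6224400/(pi*0.0324)))
= 0.766191
M(t) = 1.0 * 0.766191 = 0.766%

0.766


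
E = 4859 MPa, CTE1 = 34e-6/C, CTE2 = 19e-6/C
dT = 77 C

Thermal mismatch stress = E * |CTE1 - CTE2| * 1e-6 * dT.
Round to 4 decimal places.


= 4859 * 15e-6 * 77
= 5.6121 MPa

5.6121


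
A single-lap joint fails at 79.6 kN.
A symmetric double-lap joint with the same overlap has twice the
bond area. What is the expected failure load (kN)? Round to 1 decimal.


Double-lap load = 2 * 79.6 = 159.2 kN

159.2


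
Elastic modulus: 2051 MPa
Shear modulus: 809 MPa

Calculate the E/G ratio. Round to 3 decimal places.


E / G = 2051 / 809 = 2.535

2.535


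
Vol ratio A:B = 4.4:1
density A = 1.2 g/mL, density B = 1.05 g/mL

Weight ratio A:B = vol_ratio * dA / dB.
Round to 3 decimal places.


Weight ratio = 4.4 * 1.2 / 1.05
= 5.029

5.029


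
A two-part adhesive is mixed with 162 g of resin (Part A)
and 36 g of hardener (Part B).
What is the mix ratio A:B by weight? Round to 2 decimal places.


Mix ratio = mass_A / mass_B
= 162 / 36
= 4.50

4.50


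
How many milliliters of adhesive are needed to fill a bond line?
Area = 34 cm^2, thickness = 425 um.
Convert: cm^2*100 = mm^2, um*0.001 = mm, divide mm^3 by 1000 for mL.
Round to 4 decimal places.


= (34 * 100) * (425 * 0.001) / 1000
= 1.4450 mL

1.4450


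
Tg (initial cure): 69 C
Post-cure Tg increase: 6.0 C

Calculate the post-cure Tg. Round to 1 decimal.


Post-cure Tg = 69 + 6.0 = 75.0 C

75.0


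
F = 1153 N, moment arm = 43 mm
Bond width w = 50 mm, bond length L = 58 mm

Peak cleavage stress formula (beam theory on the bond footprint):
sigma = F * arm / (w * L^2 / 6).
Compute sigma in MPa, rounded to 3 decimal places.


sigma = (1153 * 43) / (50 * 3364 / 6)
= 49579 * 6 / 168200
= 297474 / 168200
= 1.769 MPa

1.769


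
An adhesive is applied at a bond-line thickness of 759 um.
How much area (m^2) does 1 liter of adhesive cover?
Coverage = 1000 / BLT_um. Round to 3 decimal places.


Coverage = 1000 / 759 = 1.318 m^2

1.318


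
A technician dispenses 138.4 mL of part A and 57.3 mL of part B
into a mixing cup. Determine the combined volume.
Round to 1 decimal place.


Combined volume = 138.4 + 57.3
= 195.7 mL

195.7


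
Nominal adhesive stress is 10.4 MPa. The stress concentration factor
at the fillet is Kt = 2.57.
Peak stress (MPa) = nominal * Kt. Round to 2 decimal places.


Peak = 10.4 * 2.57 = 26.73 MPa

26.73


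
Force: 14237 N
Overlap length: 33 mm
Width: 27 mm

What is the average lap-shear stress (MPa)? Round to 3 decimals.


Average shear stress = F / (overlap * width)
= 14237 / (33 * 27)
= 15.979 MPa

15.979


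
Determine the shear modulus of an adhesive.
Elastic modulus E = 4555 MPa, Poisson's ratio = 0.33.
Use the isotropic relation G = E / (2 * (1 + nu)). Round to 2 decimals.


G = 4555 / (2*(1+0.33)) = 4555 / 2.66
= 1712.41 MPa

1712.41


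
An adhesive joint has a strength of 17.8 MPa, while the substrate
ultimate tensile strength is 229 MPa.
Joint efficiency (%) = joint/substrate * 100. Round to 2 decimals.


Efficiency = 17.8 / 229 * 100
= 7.77%

7.77


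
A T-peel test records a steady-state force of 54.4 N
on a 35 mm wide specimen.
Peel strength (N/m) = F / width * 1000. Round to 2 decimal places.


Peel strength = 54.4 / 35 * 1000
= 1554.29 N/m

1554.29


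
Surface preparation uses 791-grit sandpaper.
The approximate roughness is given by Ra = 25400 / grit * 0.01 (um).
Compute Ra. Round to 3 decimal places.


Ra = 25400 / 791 * 0.01
= 254 / 791
= 0.321 um

0.321


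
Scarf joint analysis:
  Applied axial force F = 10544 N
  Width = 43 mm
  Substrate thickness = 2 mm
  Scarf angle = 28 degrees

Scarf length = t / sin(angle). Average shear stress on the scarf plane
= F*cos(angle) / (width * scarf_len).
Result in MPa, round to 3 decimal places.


Scarf length = 2 / sin(28 deg) = 4.2601 mm
cos(28 deg) = 0.882948
Shear = 10544 * 0.882948 / (43 * 4.2601)
= 50.822 MPa

50.822


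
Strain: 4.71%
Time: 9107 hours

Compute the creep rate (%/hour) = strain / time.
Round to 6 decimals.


Creep rate = 4.71 / 9107
= 0.000517 %/h

0.000517


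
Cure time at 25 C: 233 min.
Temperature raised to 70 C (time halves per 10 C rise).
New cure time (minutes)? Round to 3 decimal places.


Acceleration factor = 2^(45/10) = 22.6274
New time = 233 / 22.6274 = 10.297 min

10.297


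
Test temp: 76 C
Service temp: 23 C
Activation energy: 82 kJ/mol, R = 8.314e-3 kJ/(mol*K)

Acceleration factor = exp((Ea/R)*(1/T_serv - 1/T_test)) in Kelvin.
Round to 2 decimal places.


AF = exp((82/0.008314)*(1/296.15 - 1/349.15))
= 156.87

156.87


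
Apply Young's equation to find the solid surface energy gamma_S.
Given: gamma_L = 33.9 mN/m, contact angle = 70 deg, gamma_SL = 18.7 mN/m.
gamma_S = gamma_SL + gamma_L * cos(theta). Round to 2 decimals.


theta_rad = 70 * pi/180 = 1.221730
gamma_S = 18.7 + 33.9 * cos(1.221730)
= 30.29 mN/m

30.29


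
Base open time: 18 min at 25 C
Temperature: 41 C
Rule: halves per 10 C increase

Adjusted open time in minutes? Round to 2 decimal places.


Acceleration = 2^((41-25)/10) = 3.0314
Open time = 18 / 3.0314 = 5.94 min

5.94


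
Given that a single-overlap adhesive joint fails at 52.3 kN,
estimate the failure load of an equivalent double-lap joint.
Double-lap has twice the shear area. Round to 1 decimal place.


Double-lap factor = 2
Expected load = 52.3 * 2 = 104.6 kN

104.6


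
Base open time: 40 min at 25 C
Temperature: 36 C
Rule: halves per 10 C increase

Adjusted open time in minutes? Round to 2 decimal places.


Acceleration = 2^((36-25)/10) = 2.1435
Open time = 40 / 2.1435 = 18.66 min

18.66


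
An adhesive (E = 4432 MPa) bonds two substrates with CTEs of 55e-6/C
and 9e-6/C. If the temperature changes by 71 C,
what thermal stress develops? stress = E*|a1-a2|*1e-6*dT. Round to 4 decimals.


Stress = 4432 * |55 - 9| * 1e-6 * 71
= 14.4749 MPa

14.4749


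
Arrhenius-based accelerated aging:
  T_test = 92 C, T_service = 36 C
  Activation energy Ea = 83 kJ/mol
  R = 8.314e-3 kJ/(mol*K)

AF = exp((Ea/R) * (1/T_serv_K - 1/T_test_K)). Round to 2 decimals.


T_test_K = 365.15, T_serv_K = 309.15
AF = exp((83/8.314e-3) * (1/309.15 - 1/365.15))
= 141.51

141.51


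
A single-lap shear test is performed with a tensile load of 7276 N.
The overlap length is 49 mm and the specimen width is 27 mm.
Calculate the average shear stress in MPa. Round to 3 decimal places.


Shear stress = F / (overlap * width)
= 7276 / (49 * 27)
= 7276 / 1323
= 5.500 MPa

5.500


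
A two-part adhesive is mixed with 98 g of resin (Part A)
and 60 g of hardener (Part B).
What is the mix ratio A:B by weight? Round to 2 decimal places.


Mix ratio = mass_A / mass_B
= 98 / 60
= 1.63

1.63


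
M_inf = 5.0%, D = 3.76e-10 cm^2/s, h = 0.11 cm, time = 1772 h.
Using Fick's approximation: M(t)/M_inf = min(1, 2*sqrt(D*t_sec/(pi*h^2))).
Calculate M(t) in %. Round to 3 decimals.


t = 6379200 s
ratio = min(1, 2*sqrt(3.76e-10*6379200/(pi*0.0121)))
= 0.502388
M(t) = 5.0 * 0.502388 = 2.512%

2.512


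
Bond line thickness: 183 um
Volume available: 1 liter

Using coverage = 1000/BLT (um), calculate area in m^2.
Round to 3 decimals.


1 L = 1e6 mm^3, thickness = 183 um = 0.183 mm
Area = 1e6 / 0.183 mm^2 = (1e6 / 0.183) / 1e6 m^2 = 1000 / 183 m^2
= 5.464 m^2

5.464


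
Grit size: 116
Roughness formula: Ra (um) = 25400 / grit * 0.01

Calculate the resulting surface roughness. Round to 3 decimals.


Ra = 25400 / 116 * 0.01
= 2.190 um

2.190


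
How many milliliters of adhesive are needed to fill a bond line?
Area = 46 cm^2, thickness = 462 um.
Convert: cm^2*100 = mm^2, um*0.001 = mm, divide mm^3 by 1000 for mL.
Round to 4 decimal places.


= (46 * 100) * (462 * 0.001) / 1000
= 2.1252 mL

2.1252


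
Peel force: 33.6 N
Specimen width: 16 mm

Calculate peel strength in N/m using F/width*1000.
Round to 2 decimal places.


Peel strength = 33.6 / 16 * 1000 = 2100.00 N/m

2100.00


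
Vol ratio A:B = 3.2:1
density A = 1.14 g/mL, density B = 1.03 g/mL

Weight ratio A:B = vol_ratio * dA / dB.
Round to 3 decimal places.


Weight ratio = 3.2 * 1.14 / 1.03
= 3.542

3.542


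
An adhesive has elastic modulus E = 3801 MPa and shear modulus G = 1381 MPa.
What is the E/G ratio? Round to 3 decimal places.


E/G = 3801 / 1381 = 2.752

2.752


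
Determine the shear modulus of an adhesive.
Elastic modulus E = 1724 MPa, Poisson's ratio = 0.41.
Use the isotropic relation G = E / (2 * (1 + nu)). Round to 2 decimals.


G = 1724 / (2*(1+0.41)) = 1724 / 2.82
= 611.35 MPa

611.35


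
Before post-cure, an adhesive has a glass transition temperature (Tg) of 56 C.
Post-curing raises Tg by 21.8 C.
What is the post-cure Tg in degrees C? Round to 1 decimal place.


Tg_post = Tg_base + delta_Tg
= 56 + 21.8
= 77.8 C

77.8


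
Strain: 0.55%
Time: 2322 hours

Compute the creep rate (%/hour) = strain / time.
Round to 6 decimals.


Creep rate = 0.55 / 2322
= 0.000237 %/h

0.000237


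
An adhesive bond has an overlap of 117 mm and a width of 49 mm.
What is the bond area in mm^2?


Bond area = overlap * width
= 117 * 49
= 5733 mm^2

5733


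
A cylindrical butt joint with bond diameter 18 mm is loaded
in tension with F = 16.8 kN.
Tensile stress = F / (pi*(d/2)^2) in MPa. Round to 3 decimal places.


Area = pi * (18/2)^2 = 254.4690 mm^2
Stress = 16.8*1000 / 254.4690
= 66.020 MPa

66.020


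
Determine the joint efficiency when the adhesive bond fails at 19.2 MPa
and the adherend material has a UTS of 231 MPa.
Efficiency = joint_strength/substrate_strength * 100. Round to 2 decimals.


Joint efficiency = 19.2 / 231 * 100
= 8.31%

8.31


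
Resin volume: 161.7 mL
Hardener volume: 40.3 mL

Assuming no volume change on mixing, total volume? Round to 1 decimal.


V_total = 161.7 + 40.3 = 202.0 mL

202.0


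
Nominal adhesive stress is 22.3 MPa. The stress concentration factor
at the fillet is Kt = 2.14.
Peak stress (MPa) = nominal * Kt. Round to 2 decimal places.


Peak = 22.3 * 2.14 = 47.72 MPa

47.72


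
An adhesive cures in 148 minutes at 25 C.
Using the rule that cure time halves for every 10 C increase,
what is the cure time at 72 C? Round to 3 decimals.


Factor = 2^((72 - 25) / 10) = 25.9921
Cure time = 148 / 25.9921
= 5.694 minutes

5.694


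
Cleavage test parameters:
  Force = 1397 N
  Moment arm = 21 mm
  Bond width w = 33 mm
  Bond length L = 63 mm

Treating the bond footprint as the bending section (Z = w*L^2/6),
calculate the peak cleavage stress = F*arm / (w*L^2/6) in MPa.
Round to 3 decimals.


M = 1397 * 21 = 29337 N*mm
Z = 33 * 63^2 / 6 = 130977 / 6 mm^3
sigma = M / Z = 6 * 29337 / 130977 = 176022 / 130977
= 1.344 MPa

1.344


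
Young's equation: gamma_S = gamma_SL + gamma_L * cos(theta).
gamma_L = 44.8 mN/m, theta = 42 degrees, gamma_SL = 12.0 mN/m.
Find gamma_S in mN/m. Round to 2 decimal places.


cos(42 deg) = 0.743145
gamma_S = 12.0 + 44.8 * 0.743145
= 45.29 mN/m

45.29


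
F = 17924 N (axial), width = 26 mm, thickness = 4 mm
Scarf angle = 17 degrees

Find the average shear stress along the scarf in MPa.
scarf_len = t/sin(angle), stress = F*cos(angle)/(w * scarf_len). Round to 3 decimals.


scarf_len = 4/sin(17 deg) = 13.6812
cos(17 deg) = 0.956305
stress = 17924*0.956305/(26*13.6812) = 48.187 MPa

48.187


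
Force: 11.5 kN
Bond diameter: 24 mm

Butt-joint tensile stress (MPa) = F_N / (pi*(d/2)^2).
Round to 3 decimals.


F_N = 11.5 * 1000 = 11500.0 N
A = pi*(12.0)^2 = 452.3893 mm^2
stress = 11500.0 / 452.3893 = 25.421 MPa

25.421


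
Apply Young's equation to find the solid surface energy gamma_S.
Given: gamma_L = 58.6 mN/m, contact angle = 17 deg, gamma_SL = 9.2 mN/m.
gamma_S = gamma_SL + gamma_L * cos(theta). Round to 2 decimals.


theta_rad = 17 * pi/180 = 0.296706
gamma_S = 9.2 + 58.6 * cos(0.296706)
= 65.24 mN/m

65.24


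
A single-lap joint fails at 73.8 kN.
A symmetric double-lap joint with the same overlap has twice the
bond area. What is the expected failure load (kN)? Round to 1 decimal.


Double-lap load = 2 * 73.8 = 147.6 kN

147.6


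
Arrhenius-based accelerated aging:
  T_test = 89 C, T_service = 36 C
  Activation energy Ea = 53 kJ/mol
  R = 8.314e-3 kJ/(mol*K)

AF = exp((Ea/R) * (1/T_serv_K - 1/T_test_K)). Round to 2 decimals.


T_test_K = 362.15, T_serv_K = 309.15
AF = exp((53/8.314e-3) * (1/309.15 - 1/362.15))
= 20.45

20.45


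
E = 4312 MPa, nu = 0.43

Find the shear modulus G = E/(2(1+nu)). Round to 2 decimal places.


G = 4312 / (2 * 1.43)
= 1507.69 MPa

1507.69


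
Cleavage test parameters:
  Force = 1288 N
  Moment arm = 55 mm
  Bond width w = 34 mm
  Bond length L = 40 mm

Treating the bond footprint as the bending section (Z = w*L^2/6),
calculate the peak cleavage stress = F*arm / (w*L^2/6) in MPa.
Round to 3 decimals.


M = 1288 * 55 = 70840 N*mm
Z = 34 * 40^2 / 6 = 54400 / 6 mm^3
sigma = M / Z = 6 * 70840 / 54400 = 425040 / 54400
= 7.813 MPa

7.813


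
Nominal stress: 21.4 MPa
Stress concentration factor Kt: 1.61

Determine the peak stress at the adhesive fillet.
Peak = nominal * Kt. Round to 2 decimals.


Peak stress = 21.4 * 1.61
= 34.45 MPa

34.45


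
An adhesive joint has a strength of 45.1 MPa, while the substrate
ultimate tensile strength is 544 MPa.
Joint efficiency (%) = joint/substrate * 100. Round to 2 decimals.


Efficiency = 45.1 / 544 * 100
= 8.29%

8.29


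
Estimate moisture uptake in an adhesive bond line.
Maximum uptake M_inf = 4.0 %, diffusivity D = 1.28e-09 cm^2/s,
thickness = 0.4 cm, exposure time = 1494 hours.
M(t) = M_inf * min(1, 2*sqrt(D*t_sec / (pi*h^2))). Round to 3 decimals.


Convert time: 1494 h = 5378400 s
ratio = min(1, 2*sqrt(1.28e-09*5378400/(pi*0.4^2)))
= 0.234060
M(t) = 4.0 * 0.234060 = 0.936%

0.936


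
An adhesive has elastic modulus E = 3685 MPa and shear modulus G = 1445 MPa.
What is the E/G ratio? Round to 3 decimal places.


E/G = 3685 / 1445 = 2.550

2.550


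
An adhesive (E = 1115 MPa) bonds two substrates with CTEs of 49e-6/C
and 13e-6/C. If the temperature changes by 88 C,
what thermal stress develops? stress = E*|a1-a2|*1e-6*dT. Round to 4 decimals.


Stress = 1115 * |49 - 13| * 1e-6 * 88
= 3.5323 MPa

3.5323


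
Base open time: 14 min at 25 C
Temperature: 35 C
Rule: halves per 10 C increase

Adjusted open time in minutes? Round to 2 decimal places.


Acceleration = 2^((35-25)/10) = 2.0000
Open time = 14 / 2.0000 = 7.00 min

7.00


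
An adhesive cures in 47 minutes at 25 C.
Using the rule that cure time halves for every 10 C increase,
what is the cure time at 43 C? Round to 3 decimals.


Factor = 2^((43 - 25) / 10) = 3.4822
Cure time = 47 / 3.4822
= 13.497 minutes

13.497


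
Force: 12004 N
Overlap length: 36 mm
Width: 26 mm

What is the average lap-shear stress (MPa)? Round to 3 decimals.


Average shear stress = F / (overlap * width)
= 12004 / (36 * 26)
= 12.825 MPa

12.825


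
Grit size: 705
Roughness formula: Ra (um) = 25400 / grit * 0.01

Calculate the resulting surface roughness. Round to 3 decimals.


Ra = 25400 / 705 * 0.01
= 0.360 um

0.360


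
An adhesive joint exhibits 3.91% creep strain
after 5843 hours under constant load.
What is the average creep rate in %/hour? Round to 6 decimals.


Creep rate = strain / time
= 3.91 / 5843
= 0.000669 %/h

0.000669


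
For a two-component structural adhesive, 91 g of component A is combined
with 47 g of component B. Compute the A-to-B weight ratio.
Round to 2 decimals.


Weight ratio A:B = 91 / 47
= 1.94

1.94


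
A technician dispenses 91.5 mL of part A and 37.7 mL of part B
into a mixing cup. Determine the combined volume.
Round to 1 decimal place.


Combined volume = 91.5 + 37.7
= 129.2 mL

129.2


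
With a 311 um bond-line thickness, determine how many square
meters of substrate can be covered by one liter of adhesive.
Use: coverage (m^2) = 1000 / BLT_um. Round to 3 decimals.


Coverage = 1000 / 311 = 3.215 m^2

3.215


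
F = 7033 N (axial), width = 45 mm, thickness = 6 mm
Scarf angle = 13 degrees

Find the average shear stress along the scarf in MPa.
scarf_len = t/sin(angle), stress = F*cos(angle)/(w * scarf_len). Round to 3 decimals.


scarf_len = 6/sin(13 deg) = 26.6725
cos(13 deg) = 0.974370
stress = 7033*0.974370/(45*26.6725) = 5.709 MPa

5.709


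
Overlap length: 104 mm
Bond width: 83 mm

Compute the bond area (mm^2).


Bond area = 104 * 83 = 8632 mm^2

8632


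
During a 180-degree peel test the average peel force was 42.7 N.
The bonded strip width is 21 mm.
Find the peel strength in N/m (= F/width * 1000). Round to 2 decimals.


Peel strength = F/width * 1000
= 42.7 / 21 * 1000
= 2033.33 N/m

2033.33


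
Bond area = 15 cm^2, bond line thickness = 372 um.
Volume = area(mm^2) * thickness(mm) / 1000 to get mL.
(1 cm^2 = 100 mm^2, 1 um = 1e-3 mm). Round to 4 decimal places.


area_mm2 = 15 * 100 = 1500
blt_mm = 372 * 1e-3 = 0.372
vol_mm3 = 1500 * 0.372 = 558.0
vol_mL = 558.0 / 1000 = 0.5580 mL

0.5580


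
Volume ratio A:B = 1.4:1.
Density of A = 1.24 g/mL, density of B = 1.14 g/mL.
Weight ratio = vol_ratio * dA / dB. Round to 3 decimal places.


Wt ratio = 1.4 * 1.24 / 1.14
= 1.523

1.523


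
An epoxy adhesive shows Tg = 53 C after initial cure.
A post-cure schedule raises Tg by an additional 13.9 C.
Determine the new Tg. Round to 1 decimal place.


New Tg = 53 + 13.9
= 66.9 C

66.9


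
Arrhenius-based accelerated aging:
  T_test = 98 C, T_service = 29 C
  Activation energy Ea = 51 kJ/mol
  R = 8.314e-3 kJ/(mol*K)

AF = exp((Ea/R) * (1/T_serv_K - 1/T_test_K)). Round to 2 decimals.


T_test_K = 371.15, T_serv_K = 302.15
AF = exp((51/8.314e-3) * (1/302.15 - 1/371.15))
= 43.57

43.57


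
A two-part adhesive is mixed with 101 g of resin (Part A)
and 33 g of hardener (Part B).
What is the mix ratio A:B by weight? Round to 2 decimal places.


Mix ratio = mass_A / mass_B
= 101 / 33
= 3.06

3.06


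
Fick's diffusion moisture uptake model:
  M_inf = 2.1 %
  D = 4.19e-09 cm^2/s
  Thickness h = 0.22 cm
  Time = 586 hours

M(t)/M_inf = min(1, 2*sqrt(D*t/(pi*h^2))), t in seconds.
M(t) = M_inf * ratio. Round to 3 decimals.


t_sec = 586 * 3600 = 2109600
ratio = 2*sqrt(4.19e-09*2109600/(pi*0.22^2))
= min(1, 0.482214)
= 0.482214
M(t) = 2.1 * 0.482214 = 1.013 %

1.013


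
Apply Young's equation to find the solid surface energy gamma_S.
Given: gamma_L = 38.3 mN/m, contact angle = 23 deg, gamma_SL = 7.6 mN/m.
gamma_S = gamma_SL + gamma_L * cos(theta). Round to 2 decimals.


theta_rad = 23 * pi/180 = 0.401426
gamma_S = 7.6 + 38.3 * cos(0.401426)
= 42.86 mN/m

42.86


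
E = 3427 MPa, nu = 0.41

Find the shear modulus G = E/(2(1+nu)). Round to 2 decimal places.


G = 3427 / (2 * 1.41)
= 1215.25 MPa

1215.25


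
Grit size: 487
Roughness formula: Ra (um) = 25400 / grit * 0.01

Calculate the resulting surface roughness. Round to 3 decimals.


Ra = 25400 / 487 * 0.01
= 0.522 um

0.522


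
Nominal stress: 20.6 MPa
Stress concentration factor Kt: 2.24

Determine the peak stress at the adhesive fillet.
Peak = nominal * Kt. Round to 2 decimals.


Peak stress = 20.6 * 2.24
= 46.14 MPa

46.14


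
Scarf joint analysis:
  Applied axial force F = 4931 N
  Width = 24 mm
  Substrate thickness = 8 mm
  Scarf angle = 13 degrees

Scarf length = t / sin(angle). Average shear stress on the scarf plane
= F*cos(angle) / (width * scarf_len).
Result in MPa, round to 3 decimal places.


Scarf length = 8 / sin(13 deg) = 35.5633 mm
cos(13 deg) = 0.974370
Shear = 4931 * 0.974370 / (24 * 35.5633)
= 5.629 MPa

5.629


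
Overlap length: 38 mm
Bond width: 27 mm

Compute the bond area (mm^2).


Bond area = 38 * 27 = 1026 mm^2

1026


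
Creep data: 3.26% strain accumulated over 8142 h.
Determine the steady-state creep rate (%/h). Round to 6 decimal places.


Rate = 3.26 / 8142 = 0.000400 %/h

0.000400


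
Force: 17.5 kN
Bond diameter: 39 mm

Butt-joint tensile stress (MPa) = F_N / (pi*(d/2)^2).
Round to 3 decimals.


F_N = 17.5 * 1000 = 17500.0 N
A = pi*(19.5)^2 = 1194.5906 mm^2
stress = 17500.0 / 1194.5906 = 14.649 MPa

14.649


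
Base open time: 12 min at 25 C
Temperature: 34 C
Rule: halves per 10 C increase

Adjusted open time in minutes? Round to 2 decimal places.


Acceleration = 2^((34-25)/10) = 1.8661
Open time = 12 / 1.8661 = 6.43 min

6.43


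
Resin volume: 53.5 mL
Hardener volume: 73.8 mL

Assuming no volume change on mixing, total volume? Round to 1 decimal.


V_total = 53.5 + 73.8 = 127.3 mL

127.3


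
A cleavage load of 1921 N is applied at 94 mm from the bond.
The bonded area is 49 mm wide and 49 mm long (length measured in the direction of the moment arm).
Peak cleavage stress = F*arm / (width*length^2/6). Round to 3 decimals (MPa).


Moment = 1921 * 94 = 180574 N*mm
Section modulus = 49 * 2401 / 6 = 117649 / 6 mm^3
Stress = 180574 / (117649 / 6) = 1083444 / 117649
= 9.209 MPa

9.209


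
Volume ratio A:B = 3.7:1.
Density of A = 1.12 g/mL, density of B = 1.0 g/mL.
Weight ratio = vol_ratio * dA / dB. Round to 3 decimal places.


Wt ratio = 3.7 * 1.12 / 1.0
= 4.144

4.144


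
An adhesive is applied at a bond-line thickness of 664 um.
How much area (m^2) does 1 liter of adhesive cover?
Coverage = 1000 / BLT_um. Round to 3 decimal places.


Coverage = 1000 / 664 = 1.506 m^2

1.506


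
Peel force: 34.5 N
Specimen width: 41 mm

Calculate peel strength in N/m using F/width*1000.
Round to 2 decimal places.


Peel strength = 34.5 / 41 * 1000 = 841.46 N/m

841.46


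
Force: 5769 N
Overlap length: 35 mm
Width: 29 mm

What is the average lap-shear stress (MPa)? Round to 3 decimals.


Average shear stress = F / (overlap * width)
= 5769 / (35 * 29)
= 5.684 MPa

5.684


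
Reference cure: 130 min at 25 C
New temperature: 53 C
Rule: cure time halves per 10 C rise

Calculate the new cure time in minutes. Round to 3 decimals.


factor = 2^((53-25)/10) = 6.9644
t_new = 130 / 6.9644 = 18.666 min

18.666


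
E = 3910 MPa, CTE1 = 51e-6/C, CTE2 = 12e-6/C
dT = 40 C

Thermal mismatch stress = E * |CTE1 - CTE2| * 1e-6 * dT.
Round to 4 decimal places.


= 3910 * 39e-6 * 40
= 6.0996 MPa

6.0996


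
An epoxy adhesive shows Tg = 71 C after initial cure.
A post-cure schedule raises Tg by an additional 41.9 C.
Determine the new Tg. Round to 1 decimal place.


New Tg = 71 + 41.9
= 112.9 C

112.9


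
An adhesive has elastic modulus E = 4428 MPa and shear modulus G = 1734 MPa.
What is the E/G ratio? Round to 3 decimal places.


E/G = 4428 / 1734 = 2.554

2.554


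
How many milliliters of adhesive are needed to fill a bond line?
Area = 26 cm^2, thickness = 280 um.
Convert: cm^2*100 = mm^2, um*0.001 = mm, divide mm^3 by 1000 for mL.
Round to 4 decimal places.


= (26 * 100) * (280 * 0.001) / 1000
= 0.7280 mL

0.7280


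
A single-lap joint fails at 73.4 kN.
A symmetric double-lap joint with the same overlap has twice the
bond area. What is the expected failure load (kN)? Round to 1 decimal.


Double-lap load = 2 * 73.4 = 146.8 kN

146.8


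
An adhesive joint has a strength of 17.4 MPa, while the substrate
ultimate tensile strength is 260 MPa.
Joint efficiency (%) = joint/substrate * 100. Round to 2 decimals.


Efficiency = 17.4 / 260 * 100
= 6.69%

6.69


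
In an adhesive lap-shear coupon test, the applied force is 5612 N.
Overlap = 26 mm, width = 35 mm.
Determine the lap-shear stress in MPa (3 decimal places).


stress = F / (overlap * width)
= 5612 / (26 * 35)
= 6.167 MPa

6.167


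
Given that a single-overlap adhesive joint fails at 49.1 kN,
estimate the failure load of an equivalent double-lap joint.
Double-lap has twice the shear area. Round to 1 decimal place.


Double-lap factor = 2
Expected load = 49.1 * 2 = 98.2 kN

98.2


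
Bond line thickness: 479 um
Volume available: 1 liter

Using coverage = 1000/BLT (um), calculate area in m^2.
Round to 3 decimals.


1 L = 1e6 mm^3, thickness = 479 um = 0.479 mm
Area = 1e6 / 0.479 mm^2 = (1e6 / 0.479) / 1e6 m^2 = 1000 / 479 m^2
= 2.088 m^2

2.088


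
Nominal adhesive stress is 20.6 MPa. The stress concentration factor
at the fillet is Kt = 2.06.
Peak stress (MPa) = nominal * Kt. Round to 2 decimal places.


Peak = 20.6 * 2.06 = 42.44 MPa

42.44


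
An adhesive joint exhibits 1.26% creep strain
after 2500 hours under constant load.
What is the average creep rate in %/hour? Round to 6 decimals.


Creep rate = strain / time
= 1.26 / 2500
= 0.000504 %/h

0.000504


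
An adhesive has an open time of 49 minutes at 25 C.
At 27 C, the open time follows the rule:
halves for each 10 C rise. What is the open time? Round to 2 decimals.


Factor = 2^((27-25)/10) = 1.1487
Open time = 49 / 1.1487 = 42.66 min

42.66


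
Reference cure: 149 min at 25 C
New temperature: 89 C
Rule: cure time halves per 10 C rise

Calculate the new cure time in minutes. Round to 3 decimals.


factor = 2^((89-25)/10) = 84.4485
t_new = 149 / 84.4485 = 1.764 min

1.764


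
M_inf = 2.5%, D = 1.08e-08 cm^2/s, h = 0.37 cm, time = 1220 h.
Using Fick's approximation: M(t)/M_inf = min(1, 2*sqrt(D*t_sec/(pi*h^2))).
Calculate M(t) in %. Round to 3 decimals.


t = 4392000 s
ratio = min(1, 2*sqrt(1.08e-08*4392000/(pi*0.1369)))
= 0.664196
M(t) = 2.5 * 0.664196 = 1.660%

1.660


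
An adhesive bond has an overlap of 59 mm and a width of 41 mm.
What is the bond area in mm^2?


Bond area = overlap * width
= 59 * 41
= 2419 mm^2

2419


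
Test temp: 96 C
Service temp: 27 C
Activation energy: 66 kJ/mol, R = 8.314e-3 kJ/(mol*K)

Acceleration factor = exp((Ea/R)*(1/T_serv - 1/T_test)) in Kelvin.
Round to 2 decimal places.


AF = exp((66/0.008314)*(1/300.15 - 1/369.15))
= 140.27

140.27


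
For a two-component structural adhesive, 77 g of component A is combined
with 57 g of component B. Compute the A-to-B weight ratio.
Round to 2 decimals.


Weight ratio A:B = 77 / 57
= 1.35

1.35


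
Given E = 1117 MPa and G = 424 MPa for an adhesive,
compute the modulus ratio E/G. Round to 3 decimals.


E/G ratio = 1117 / 424 = 2.634

2.634


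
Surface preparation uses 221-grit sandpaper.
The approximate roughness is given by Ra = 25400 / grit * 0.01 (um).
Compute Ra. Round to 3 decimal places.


Ra = 25400 / 221 * 0.01
= 254 / 221
= 1.149 um

1.149


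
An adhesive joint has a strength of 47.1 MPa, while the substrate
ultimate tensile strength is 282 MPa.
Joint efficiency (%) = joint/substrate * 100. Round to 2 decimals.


Efficiency = 47.1 / 282 * 100
= 16.70%

16.70


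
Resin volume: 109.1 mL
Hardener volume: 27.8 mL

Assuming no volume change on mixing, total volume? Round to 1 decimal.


V_total = 109.1 + 27.8 = 136.9 mL

136.9


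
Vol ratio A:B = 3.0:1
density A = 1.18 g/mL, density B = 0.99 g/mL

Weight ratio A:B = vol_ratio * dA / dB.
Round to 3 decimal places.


Weight ratio = 3.0 * 1.18 / 0.99
= 3.576

3.576


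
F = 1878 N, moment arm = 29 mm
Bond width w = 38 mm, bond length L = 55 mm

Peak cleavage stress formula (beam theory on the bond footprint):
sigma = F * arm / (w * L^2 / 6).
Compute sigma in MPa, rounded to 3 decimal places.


sigma = (1878 * 29) / (38 * 3025 / 6)
= 54462 * 6 / 114950
= 326772 / 114950
= 2.843 MPa

2.843


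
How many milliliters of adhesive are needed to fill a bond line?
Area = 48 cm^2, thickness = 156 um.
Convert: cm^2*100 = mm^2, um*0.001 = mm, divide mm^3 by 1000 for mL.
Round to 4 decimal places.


= (48 * 100) * (156 * 0.001) / 1000
= 0.7488 mL

0.7488


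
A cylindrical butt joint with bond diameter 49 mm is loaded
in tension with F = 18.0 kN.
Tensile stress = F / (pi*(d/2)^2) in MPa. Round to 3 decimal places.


Area = pi * (49/2)^2 = 1885.7410 mm^2
Stress = 18.0*1000 / 1885.7410
= 9.545 MPa

9.545


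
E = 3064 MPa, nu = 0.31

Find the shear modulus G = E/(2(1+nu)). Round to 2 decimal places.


G = 3064 / (2 * 1.31)
= 1169.47 MPa

1169.47


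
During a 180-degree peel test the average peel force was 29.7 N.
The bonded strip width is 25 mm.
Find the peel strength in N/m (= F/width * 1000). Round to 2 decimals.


Peel strength = F/width * 1000
= 29.7 / 25 * 1000
= 1188.00 N/m

1188.00
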